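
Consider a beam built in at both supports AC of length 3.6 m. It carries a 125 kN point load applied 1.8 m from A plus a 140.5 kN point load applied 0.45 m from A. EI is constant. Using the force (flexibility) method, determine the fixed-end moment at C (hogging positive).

M_C = 63.17 kN·m

Release both end moments; the primary structure is a simply-supported span AC with redundants M_A and M_C.
End rotations of the released simple span under the applied load (×1/EI):
  at A: point load 125 at a = 1.8: Pab(L + b)/(6LEI) = 101.2/EI
  at C: point load 125 at a = 1.8: Pab(L + a)/(6LEI) = 101.2/EI
  at A: point load 140.5 at a = 0.45: Pab(L + b)/(6LEI) = 62.24/EI
  at C: point load 140.5 at a = 0.45: Pab(L + a)/(6LEI) = 37.34/EI
  θ_A0 = 163.5/EI,  θ_C0 = 138.6/EI
Flexibility coefficients: a unit moment at one end gives L/(3EI) there and L/(6EI) at the far end, so f₁₁ = f₂₂ = 1.2/EI and f₁₂ = f₂₁ = 0.6/EI.
Compatibility — zero rotation at each built-in end:
  1.2 M_A + 0.6 M_C = 163.5
  0.6 M_A + 1.2 M_C = 138.6
Solving the pair gives M_A = 104.7 kN·m and M_C = 63.17 kN·m (hogging).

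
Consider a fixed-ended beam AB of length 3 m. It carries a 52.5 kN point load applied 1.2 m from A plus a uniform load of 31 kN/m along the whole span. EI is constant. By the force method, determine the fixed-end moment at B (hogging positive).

Take the two fixed-end moments M_A, M_B as redundants; the released structure is the simple span AB.
Simple-span end rotations at A and B under the given loads:
  at A: point load 52.5 at a = 1.2: Pab(L + b)/(6LEI) = 30.24/EI
  at B: point load 52.5 at a = 1.2: Pab(L + a)/(6LEI) = 26.46/EI
  at A: UDL 31: wL³/(24EI) = 34.88/EI
  at B: UDL 31: wL³/(24EI) = 34.88/EI
  θ_A0 = 65.11/EI,  θ_B0 = 61.34/EI
Flexibility coefficients: a unit moment at one end gives L/(3EI) there and L/(6EI) at the far end, so f₁₁ = f₂₂ = 1/EI and f₁₂ = f₂₁ = 0.5/EI.
Compatibility — zero rotation at each built-in end:
  1 M_A + 0.5 M_B = 65.11
  0.5 M_A + 1 M_B = 61.34
Solving the pair gives M_A = 45.93 kN·m and M_B = 38.37 kN·m (hogging).

M_B = 38.37 kN·m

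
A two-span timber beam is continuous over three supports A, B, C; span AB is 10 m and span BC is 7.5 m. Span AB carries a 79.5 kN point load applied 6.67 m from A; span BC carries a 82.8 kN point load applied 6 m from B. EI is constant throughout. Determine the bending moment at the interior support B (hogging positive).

Insert a hinge at B; M_B is the redundant, and each span becomes simply supported.
End slopes at the hinge B, treating each span as simply supported:
  span AB: point load 79.5 at a = 6.67: Pab(L + a)/(6LEI) = 490.6/EI
  span BC: point load 82.8 at a = 6: Pab(L + b)/(6LEI) = 149/EI
  relative rotation θ_0 = (490.6 + 149)/EI = 639.6/EI
A unit hogging moment at B produces rotation L₁/(3EI) + L₂/(3EI) = 5.833/EI.
Slope continuity at B: θ_0 = M_B·5.833/EI, so M_B = 639.6/5.833 = 109.7 kN·m (hogging).

M_B = 109.7 kN·m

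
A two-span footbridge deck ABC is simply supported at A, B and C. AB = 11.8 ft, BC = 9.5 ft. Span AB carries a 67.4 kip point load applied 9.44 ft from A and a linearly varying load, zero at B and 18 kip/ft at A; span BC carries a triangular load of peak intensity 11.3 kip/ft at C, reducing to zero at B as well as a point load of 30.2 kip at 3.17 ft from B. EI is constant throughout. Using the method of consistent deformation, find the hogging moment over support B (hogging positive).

M_B = 194.7 kip·ft

Take M_B as the redundant. Released structure: two simple spans AB and BC with a hinge at B.
Discontinuity in slope at B on the released structure — sum the simple-span end rotations:
  span AB: point load 67.4 at a = 9.44: Pab(L + a)/(6LEI) = 450.5/EI
  span AB: triangular load, peak 18: 7w₀L³/(360EI) = 575.1/EI
  span BC: triangular load, peak 11.3: 7w₀L³/(360EI) = 188.4/EI
  span BC: point load 30.2 at a = 3.17: Pab(L + b)/(6LEI) = 168.3/EI
  relative rotation θ_0 = (1026 + 356.7)/EI = 1382/EI
A unit hogging moment at B produces rotation L₁/(3EI) + L₂/(3EI) = 7.1/EI.
Slope continuity at B: θ_0 = M_B·7.1/EI, so M_B = 1382/7.1 = 194.7 kip·ft (hogging).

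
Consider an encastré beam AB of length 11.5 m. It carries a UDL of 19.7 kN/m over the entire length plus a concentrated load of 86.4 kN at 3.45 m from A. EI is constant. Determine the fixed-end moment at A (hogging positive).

M_A = 363.2 kN·m

Release both end moments; the primary structure is a simply-supported span AB with redundants M_A and M_B.
On the primary (simply-supported) span, the end slopes from the loading are:
  at A: UDL 19.7: wL³/(24EI) = 1248/EI
  at B: UDL 19.7: wL³/(24EI) = 1248/EI
  at A: point load 86.4 at a = 3.45: Pab(L + b)/(6LEI) = 679.9/EI
  at B: point load 86.4 at a = 3.45: Pab(L + a)/(6LEI) = 519.9/EI
  θ_A0 = 1928/EI,  θ_B0 = 1768/EI
Flexibility coefficients: a unit moment at one end gives L/(3EI) there and L/(6EI) at the far end, so f₁₁ = f₂₂ = 3.833/EI and f₁₂ = f₂₁ = 1.917/EI.
Compatibility — zero rotation at each built-in end:
  3.833 M_A + 1.917 M_B = 1928
  1.917 M_A + 3.833 M_B = 1768
Solving the pair gives M_A = 363.2 kN·m and M_B = 279.7 kN·m (hogging).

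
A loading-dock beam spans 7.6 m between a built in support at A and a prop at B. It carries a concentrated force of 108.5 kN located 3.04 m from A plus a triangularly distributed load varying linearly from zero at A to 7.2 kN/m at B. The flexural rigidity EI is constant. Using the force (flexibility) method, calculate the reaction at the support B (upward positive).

R_B = 37.62 kN

Release the roller at B. Primary structure: cantilever fixed at A.
Downward deflection at the released point B due to the loads:
  point load 108.5 at a = 3.04: Pa²(3L − a)/(6EI) = 3302/EI
  triangular load, peak 7.2 at the free end: 11w₀L⁴/(120EI) = 2202/EI
  δ_0 = 5504/EI
Flexibility coefficient — unit upward force at B: δ_{BB} = L³/(3EI) = 146.3/EI.
The prop prevents deflection at B: R_B = δ_0/δ_{BB} = 5504/146.3 = 37.62 kN.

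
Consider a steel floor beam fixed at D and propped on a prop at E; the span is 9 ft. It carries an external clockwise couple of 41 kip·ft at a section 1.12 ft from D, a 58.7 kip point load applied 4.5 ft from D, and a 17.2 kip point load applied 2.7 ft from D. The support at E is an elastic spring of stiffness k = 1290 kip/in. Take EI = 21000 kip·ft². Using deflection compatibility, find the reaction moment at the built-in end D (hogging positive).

Remove the prop at E; the released (primary) structure is a cantilever built in at D.
Primary-structure tip deflection at E by superposition:
  clockwise couple 41 at a = 1.12: M₀a(2L − a)/(2EI) = 387.6/EI
  point load 58.7 at a = 4.5: Pa²(3L − a)/(6EI) = 4458/EI
  point load 17.2 at a = 2.7: Pa²(3L − a)/(6EI) = 507.8/EI
  δ_0 = 5353/EI
Tip deflection under a unit load at E: L³/(3EI) = 243/EI.
With EI = 21000 kip·ft²: δ_0 = 0.2549 ft and δ_{EE} = 0.011571 ft/kip.
Compatibility — the spring shortens by R_E/k under the reaction it provides: δ_0 − R_E·δ_{EE} = R_E/k. With 1/k = 1/(1290×12) ft/kip = 0.000065 ft/kip, R_E = δ_0 / (δ_{EE} + 1/k) = 0.2549 / (0.011571 + 0.000065) = 21.91 kip.
Moment equilibrium about D: M_D = Σ(load moments about D) − R_E·L = 351.6 − 21.91×9 = 154.4 kip·ft.

M_D = 154.4 kip·ft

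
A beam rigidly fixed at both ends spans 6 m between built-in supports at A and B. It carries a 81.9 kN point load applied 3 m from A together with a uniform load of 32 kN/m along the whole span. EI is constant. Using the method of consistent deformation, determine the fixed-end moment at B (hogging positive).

Release both end moments; the primary structure is a simply-supported span AB with redundants M_A and M_B.
On the primary (simply-supported) span, the end slopes from the loading are:
  at A: point load 81.9 at a = 3: Pab(L + b)/(6LEI) = 184.3/EI
  at B: point load 81.9 at a = 3: Pab(L + a)/(6LEI) = 184.3/EI
  at A: UDL 32: wL³/(24EI) = 288/EI
  at B: UDL 32: wL³/(24EI) = 288/EI
  θ_A0 = 472.3/EI,  θ_B0 = 472.3/EI
Flexibility coefficients: a unit moment at one end gives L/(3EI) there and L/(6EI) at the far end, so f₁₁ = f₂₂ = 2/EI and f₁₂ = f₂₁ = 1/EI.
Compatibility — zero rotation at each built-in end:
  2 M_A + 1 M_B = 472.3
  1 M_A + 2 M_B = 472.3
Solving the pair gives M_A = 157.4 kN·m and M_B = 157.4 kN·m (hogging).

M_B = 157.4 kN·m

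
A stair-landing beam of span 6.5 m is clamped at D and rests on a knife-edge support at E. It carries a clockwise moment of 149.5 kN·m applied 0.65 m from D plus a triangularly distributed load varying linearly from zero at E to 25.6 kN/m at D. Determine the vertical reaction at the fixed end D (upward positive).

Remove the prop at E; the released (primary) structure is a cantilever built in at D.
Free-end deflection of the primary structure under the applied loading (downward +):
  clockwise couple 149.5 at a = 0.65: M₀a(2L − a)/(2EI) = 600.1/EI
  triangular load, peak 25.6 at the fixed end: w₀L⁴/(30EI) = 1523/EI
  δ_0 = 2123/EI
Tip deflection under a unit load at E: L³/(3EI) = 91.54/EI.
Compatibility at E: δ_0 − R_E·δ_{EE} = 0, so R_E = 2123/91.54 = 23.2 kN.
Vertical equilibrium: R_D = ΣP − R_E = 83.2 − 23.2 = 60.01 kN.

R_D = 60.01 kN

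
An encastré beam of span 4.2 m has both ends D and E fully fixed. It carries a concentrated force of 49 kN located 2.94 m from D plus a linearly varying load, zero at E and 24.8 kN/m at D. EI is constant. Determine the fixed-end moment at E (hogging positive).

M_E = 44.84 kN·m

Release both end moments; the primary structure is a simply-supported span DE with redundants M_D and M_E.
Simple-span end rotations at D and E under the given loads:
  at D: point load 49 at a = 2.94: Pab(L + b)/(6LEI) = 39.33/EI
  at E: point load 49 at a = 2.94: Pab(L + a)/(6LEI) = 51.43/EI
  at D: triangular load, peak 24.8: w₀L³/(45EI) = 40.83/EI
  at E: triangular load, peak 24.8: 7w₀L³/(360EI) = 35.73/EI
  θ_D0 = 80.16/EI,  θ_E0 = 87.16/EI
Flexibility coefficients: a unit moment at one end gives L/(3EI) there and L/(6EI) at the far end, so f₁₁ = f₂₂ = 1.4/EI and f₁₂ = f₂₁ = 0.7/EI.
Compatibility — zero rotation at each built-in end:
  1.4 M_D + 0.7 M_E = 80.16
  0.7 M_D + 1.4 M_E = 87.16
Solving the pair gives M_D = 34.84 kN·m and M_E = 44.84 kN·m (hogging).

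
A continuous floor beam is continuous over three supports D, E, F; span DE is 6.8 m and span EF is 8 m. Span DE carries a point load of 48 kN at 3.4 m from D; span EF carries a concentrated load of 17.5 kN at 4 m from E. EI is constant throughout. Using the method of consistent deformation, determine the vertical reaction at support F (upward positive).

R_F = 3.461 kN

Release continuity at E by inserting a hinge; the redundant is the internal moment M_E. The primary structure is two simply-supported spans DE and EF.
Rotations at E on the released spans (each span's end-slope, ×1/EI):
  span DE: point load 48 at a = 3.4: Pab(L + a)/(6LEI) = 138.7/EI
  span EF: point load 17.5 at a = 4: Pab(L + b)/(6LEI) = 70/EI
  relative rotation θ_0 = (138.7 + 70)/EI = 208.7/EI
A unit hogging moment at E produces rotation L₁/(3EI) + L₂/(3EI) = 4.933/EI.
Slope continuity at E: θ_0 = M_E·4.933/EI, so M_E = 208.7/4.933 = 42.31 kN·m (hogging).
Span EF, ΣM about F: R_E^{EF}·8 = 70 + 42.31, so R_E^{EF} = 14.04 kN and R_F = 17.5 − 14.04 = 3.461 kN.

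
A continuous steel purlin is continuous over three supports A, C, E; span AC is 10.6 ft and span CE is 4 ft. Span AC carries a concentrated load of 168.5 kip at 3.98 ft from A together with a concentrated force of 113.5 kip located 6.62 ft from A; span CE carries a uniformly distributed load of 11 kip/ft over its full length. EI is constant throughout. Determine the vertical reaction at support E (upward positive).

R_E = -73.38 kip

Insert a hinge at C; M_C is the redundant, and each span becomes simply supported.
Discontinuity in slope at C on the released structure — sum the simple-span end rotations:
  span AC: point load 168.5 at a = 3.98: Pab(L + a)/(6LEI) = 1018/EI
  span AC: point load 113.5 at a = 6.62: Pab(L + a)/(6LEI) = 809.7/EI
  span CE: UDL 11: wL³/(24EI) = 29.33/EI
  relative rotation θ_0 = (1827 + 29.33)/EI = 1857/EI
A unit hogging moment at C produces rotation L₁/(3EI) + L₂/(3EI) = 4.867/EI.
Compatibility: M_C·(L₁+L₂)/(3EI) = θ_0, giving M_C = 381.5 kip·ft (hogging).
Span CE, ΣM about E: R_C^{CE}·4 = 88 + 381.5, so R_C^{CE} = 117.4 kip and R_E = 44 − 117.4 = -73.38 kip.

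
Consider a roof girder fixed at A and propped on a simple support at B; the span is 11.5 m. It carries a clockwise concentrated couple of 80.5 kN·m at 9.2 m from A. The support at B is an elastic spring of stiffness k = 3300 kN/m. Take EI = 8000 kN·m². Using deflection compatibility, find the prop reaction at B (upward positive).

Choose R_B as the redundant. The primary structure is the cantilever fixed at A.
Primary-structure tip deflection at B by superposition:
  clockwise couple 80.5 at a = 9.2: M₀a(2L − a)/(2EI) = 5110/EI
Flexibility coefficient — unit upward force at B: δ_{BB} = L³/(3EI) = 507/EI.
With EI = 8000 kN·m²: δ_0 = 0.63877 m and δ_{BB} = 0.06337 m/kN.
Compatibility — the spring shortens by R_B/k under the reaction it provides: δ_0 − R_B·δ_{BB} = R_B/k. With 1/k = 0.000303 m/kN, R_B = δ_0 / (δ_{BB} + 1/k) = 0.63877 / (0.06337 + 0.000303) = 10.03 kN.

R_B = 10.03 kN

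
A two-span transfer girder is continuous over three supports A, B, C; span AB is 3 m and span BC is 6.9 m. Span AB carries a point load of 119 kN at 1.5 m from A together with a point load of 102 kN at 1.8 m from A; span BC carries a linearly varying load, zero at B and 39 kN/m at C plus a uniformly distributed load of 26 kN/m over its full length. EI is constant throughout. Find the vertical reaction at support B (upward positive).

R_B = 361.1 kN

Insert a hinge at B; M_B is the redundant, and each span becomes simply supported.
Discontinuity in slope at B on the released structure — sum the simple-span end rotations:
  span AB: point load 119 at a = 1.5: Pab(L + a)/(6LEI) = 66.94/EI
  span AB: point load 102 at a = 1.8: Pab(L + a)/(6LEI) = 58.75/EI
  span BC: triangular load, peak 39: 7w₀L³/(360EI) = 249.1/EI
  span BC: UDL 26: wL³/(24EI) = 355.9/EI
  relative rotation θ_0 = (125.7 + 605)/EI = 730.7/EI
A unit hogging moment at B produces rotation L₁/(3EI) + L₂/(3EI) = 3.3/EI.
Slope continuity at B: θ_0 = M_B·3.3/EI, so M_B = 730.7/3.3 = 221.4 kN·m (hogging).
Span AB, ΣM about A with M_B applied at B: R_B^{AB}·3 = 362.1 + 221.4, so R_B^{AB} = 194.5 kN and R_A = 221 − 194.5 = 26.49 kN.
Span BC, ΣM about C: R_B^{BC}·6.9 = 928.4 + 221.4, so R_B^{BC} = 166.6 kN and R_C = 313.9 − 166.6 = 147.3 kN.
R_B = 194.5 + 166.6 = 361.1 kN.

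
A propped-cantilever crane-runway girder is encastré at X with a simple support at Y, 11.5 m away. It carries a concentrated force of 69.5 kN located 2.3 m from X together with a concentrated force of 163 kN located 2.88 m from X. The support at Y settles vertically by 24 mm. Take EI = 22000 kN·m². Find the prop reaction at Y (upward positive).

R_Y = 16.9 kN

Release the roller at Y. Primary structure: cantilever fixed at X.
Downward deflection at the released point Y due to the loads:
  point load 69.5 at a = 2.3: Pa²(3L − a)/(6EI) = 1973/EI
  point load 163 at a = 2.88: Pa²(3L − a)/(6EI) = 7125/EI
  δ_0 = 9098/EI
Tip deflection under a unit load at Y: L³/(3EI) = 507/EI.
With EI = 22000 kN·m²: δ_0 = 0.41355 m and δ_{YY} = 0.023044 m/kN.
Compatibility — the beam at Y must follow the support down by 0.024 m: δ_0 − R_Y·δ_{YY} = 0.024, so R_Y = (0.41355 − 0.024)/0.023044 = 16.9 kN.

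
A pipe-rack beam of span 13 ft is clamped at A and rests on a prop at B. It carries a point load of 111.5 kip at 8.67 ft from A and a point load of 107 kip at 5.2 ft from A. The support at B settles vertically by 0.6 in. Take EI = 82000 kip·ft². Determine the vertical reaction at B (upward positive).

R_B = 74.51 kip

Remove the prop at B; the released (primary) structure is a cantilever built in at A.
Downward deflection at the released point B due to the loads:
  point load 111.5 at a = 8.67: Pa²(3L − a)/(6EI) = 42368/EI
  point load 107 at a = 5.2: Pa²(3L − a)/(6EI) = 16299/EI
  δ_0 = 58666/EI
Flexibility coefficient — unit upward force at B: δ_{BB} = L³/(3EI) = 732.3/EI.
With EI = 82000 kip·ft²: δ_0 = 0.71544 ft and δ_{BB} = 0.008931 ft/kip.
Compatibility — the beam at B must follow the support down by 0.05 ft: δ_0 − R_B·δ_{BB} = 0.05, so R_B = (0.71544 − 0.05)/0.008931 = 74.51 kip.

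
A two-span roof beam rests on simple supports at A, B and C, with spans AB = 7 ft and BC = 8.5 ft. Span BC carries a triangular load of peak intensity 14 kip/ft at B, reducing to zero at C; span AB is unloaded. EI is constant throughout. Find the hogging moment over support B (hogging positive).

Release continuity at B by inserting a hinge; the redundant is the internal moment M_B. The primary structure is two simply-supported spans AB and BC.
Discontinuity in slope at B on the released structure — sum the simple-span end rotations:
  span BC: triangular load, peak 14: w₀L³/(45EI) = 191.1/EI
  relative rotation θ_0 = (0 + 191.1)/EI = 191.1/EI
A unit hogging moment at B produces rotation L₁/(3EI) + L₂/(3EI) = 5.167/EI.
Compatibility: M_B·(L₁+L₂)/(3EI) = θ_0, giving M_B = 36.98 kip·ft (hogging).

M_B = 36.98 kip·ft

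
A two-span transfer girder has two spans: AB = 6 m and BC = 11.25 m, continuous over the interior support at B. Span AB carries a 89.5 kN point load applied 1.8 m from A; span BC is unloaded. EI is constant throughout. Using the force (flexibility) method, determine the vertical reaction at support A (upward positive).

Insert a hinge at B; M_B is the redundant, and each span becomes simply supported.
Discontinuity in slope at B on the released structure — sum the simple-span end rotations:
  span AB: point load 89.5 at a = 1.8: Pab(L + a)/(6LEI) = 146.6/EI
  relative rotation θ_0 = (146.6 + 0)/EI = 146.6/EI
A unit hogging moment at B produces rotation L₁/(3EI) + L₂/(3EI) = 5.75/EI.
Slope continuity at B: θ_0 = M_B·5.75/EI, so M_B = 146.6/5.75 = 25.5 kN·m (hogging).
Span AB, ΣM about A with M_B applied at B: R_B^{AB}·6 = 161.1 + 25.5, so R_B^{AB} = 31.1 kN and R_A = 89.5 − 31.1 = 58.4 kN.

R_A = 58.4 kN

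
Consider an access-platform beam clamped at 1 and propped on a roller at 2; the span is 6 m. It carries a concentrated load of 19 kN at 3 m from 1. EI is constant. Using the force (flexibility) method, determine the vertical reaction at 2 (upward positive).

Take the reaction at 2 as the redundant and release it; the primary structure is a cantilever fixed at 1.
Primary-structure tip deflection at 2 by superposition:
  point load 19 at a = 3: Pa²(3L − a)/(6EI) = 427.5/EI
Flexibility coefficient — unit upward force at 2: δ_{22} = L³/(3EI) = 72/EI.
The prop prevents deflection at 2: R_2 = δ_0/δ_{22} = 427.5/72 = 5.938 kN.

R_2 = 5.938 kN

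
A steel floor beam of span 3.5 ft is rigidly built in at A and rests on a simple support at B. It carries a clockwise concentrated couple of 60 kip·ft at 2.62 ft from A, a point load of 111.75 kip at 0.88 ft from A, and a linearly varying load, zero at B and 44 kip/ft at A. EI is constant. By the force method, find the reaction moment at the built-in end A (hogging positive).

Take the reaction at B as the redundant and release it; the primary structure is a cantilever fixed at A.
Deflection at B on the released cantilever, summing each load's contribution:
  clockwise couple 60 at a = 2.62: M₀a(2L − a)/(2EI) = 344.3/EI
  point load 111.75 at a = 0.88: Pa²(3L − a)/(6EI) = 138.8/EI
  triangular load, peak 44 at the fixed end: w₀L⁴/(30EI) = 220.1/EI
  δ_0 = 703.1/EI
Flexibility coefficient — unit upward force at B: δ_{BB} = L³/(3EI) = 14.29/EI.
Compatibility at B: δ_0 − R_B·δ_{BB} = 0, so R_B = 703.1/14.29 = 49.2 kip.
Moment equilibrium about A: M_A = Σ(load moments about A) − R_B·L = 248.2 − 49.2×3.5 = 75.98 kip·ft.

M_A = 75.98 kip·ft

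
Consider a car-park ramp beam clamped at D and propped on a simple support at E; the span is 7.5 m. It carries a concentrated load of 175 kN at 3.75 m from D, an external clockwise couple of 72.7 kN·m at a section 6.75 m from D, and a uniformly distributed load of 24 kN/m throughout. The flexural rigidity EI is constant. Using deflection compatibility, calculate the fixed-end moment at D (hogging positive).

Choose R_E as the redundant. The primary structure is the cantilever fixed at D.
Downward deflection at the released point E due to the loads:
  point load 175 at a = 3.75: Pa²(3L − a)/(6EI) = 7690/EI
  clockwise couple 72.7 at a = 6.75: M₀a(2L − a)/(2EI) = 2024/EI
  UDL 24: wL⁴/(8EI) = 9492/EI
  δ_0 = 19207/EI
Flexibility coefficient — unit upward force at E: δ_{EE} = L³/(3EI) = 140.6/EI.
Compatibility at E: δ_0 − R_E·δ_{EE} = 0, so R_E = 19207/140.6 = 136.6 kN.
Moment equilibrium about D: M_D = Σ(load moments about D) − R_E·L = 1404 − 136.6×7.5 = 379.6 kN·m.

M_D = 379.6 kN·m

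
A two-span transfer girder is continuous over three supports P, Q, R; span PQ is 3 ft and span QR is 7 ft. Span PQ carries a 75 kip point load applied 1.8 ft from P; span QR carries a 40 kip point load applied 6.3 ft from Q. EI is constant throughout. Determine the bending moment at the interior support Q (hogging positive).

Take M_Q as the redundant. Released structure: two simple spans PQ and QR with a hinge at Q.
Rotations at Q on the released spans (each span's end-slope, ×1/EI):
  span PQ: point load 75 at a = 1.8: Pab(L + a)/(6LEI) = 43.2/EI
  span QR: point load 40 at a = 6.3: Pab(L + b)/(6LEI) = 32.34/EI
  relative rotation θ_0 = (43.2 + 32.34)/EI = 75.54/EI
A unit hogging moment at Q produces rotation L₁/(3EI) + L₂/(3EI) = 3.333/EI.
Slope continuity at Q: θ_0 = M_Q·3.333/EI, so M_Q = 75.54/3.333 = 22.66 kip·ft (hogging).

M_Q = 22.66 kip·ft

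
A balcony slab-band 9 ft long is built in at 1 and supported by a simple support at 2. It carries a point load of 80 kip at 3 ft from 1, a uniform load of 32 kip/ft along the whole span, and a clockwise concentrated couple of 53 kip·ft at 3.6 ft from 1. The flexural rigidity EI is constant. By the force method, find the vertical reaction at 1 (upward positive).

R_1 = 242.5 kip

Release the roller at 2. Primary structure: cantilever fixed at 1.
Deflection at 2 on the released cantilever, summing each load's contribution:
  point load 80 at a = 3: Pa²(3L − a)/(6EI) = 2880/EI
  UDL 32: wL⁴/(8EI) = 26244/EI
  clockwise couple 53 at a = 3.6: M₀a(2L − a)/(2EI) = 1374/EI
  δ_0 = 30498/EI
Flexibility coefficient — unit upward force at 2: δ_{22} = L³/(3EI) = 243/EI.
Compatibility at 2: δ_0 − R_2·δ_{22} = 0, so R_2 = 30498/243 = 125.5 kip.
Vertical equilibrium: R_1 = ΣP − R_2 = 368 − 125.5 = 242.5 kip.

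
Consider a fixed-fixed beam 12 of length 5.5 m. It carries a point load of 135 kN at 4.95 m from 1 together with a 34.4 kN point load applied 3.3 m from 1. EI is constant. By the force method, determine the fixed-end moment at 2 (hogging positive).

Take the two fixed-end moments M_1, M_2 as redundants; the released structure is the simple span 12.
Simple-span end rotations at 1 and 2 under the given loads:
  at 1: point load 135 at a = 4.95: Pab(L + b)/(6LEI) = 67.38/EI
  at 2: point load 135 at a = 4.95: Pab(L + a)/(6LEI) = 116.4/EI
  at 1: point load 34.4 at a = 3.3: Pab(L + b)/(6LEI) = 58.27/EI
  at 2: point load 34.4 at a = 3.3: Pab(L + a)/(6LEI) = 66.6/EI
  θ_10 = 125.7/EI,  θ_20 = 183/EI
Flexibility coefficients: a unit moment at one end gives L/(3EI) there and L/(6EI) at the far end, so f₁₁ = f₂₂ = 1.833/EI and f₁₂ = f₂₁ = 0.9167/EI.
Compatibility — zero rotation at each built-in end:
  1.833 M_1 + 0.9167 M_2 = 125.7
  0.9167 M_1 + 1.833 M_2 = 183
Solving the pair gives M_1 = 24.85 kN·m and M_2 = 87.39 kN·m (hogging).

M_2 = 87.39 kN·m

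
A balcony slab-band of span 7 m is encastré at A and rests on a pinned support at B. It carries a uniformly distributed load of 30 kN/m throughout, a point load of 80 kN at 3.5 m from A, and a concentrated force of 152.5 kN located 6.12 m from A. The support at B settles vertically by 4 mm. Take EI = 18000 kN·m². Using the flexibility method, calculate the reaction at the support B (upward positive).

Take the reaction at B as the redundant and release it; the primary structure is a cantilever fixed at A.
Primary-structure tip deflection at B by superposition:
  UDL 30: wL⁴/(8EI) = 9004/EI
  point load 80 at a = 3.5: Pa²(3L − a)/(6EI) = 2858/EI
  point load 152.5 at a = 6.12: Pa²(3L − a)/(6EI) = 14165/EI
  δ_0 = 26027/EI
Flexibility coefficient — unit upward force at B: δ_{BB} = L³/(3EI) = 114.3/EI.
With EI = 18000 kN·m²: δ_0 = 1.446 m and δ_{BB} = 0.006352 m/kN.
Compatibility — the beam at B must follow the support down by 0.004 m: δ_0 − R_B·δ_{BB} = 0.004, so R_B = (1.446 − 0.004)/0.006352 = 227 kN.

R_B = 227 kN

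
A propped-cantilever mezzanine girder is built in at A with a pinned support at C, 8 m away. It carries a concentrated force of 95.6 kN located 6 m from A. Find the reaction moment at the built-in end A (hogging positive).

Remove the prop at C; the released (primary) structure is a cantilever built in at A.
Primary-structure tip deflection at C by superposition:
  point load 95.6 at a = 6: Pa²(3L − a)/(6EI) = 10325/EI
Flexibility coefficient — unit upward force at C: δ_{CC} = L³/(3EI) = 170.7/EI.
The prop prevents deflection at C: R_C = δ_0/δ_{CC} = 10325/170.7 = 60.5 kN.
Moment equilibrium about A: M_A = Σ(load moments about A) − R_C·L = 573.6 − 60.5×8 = 89.62 kN·m.

M_A = 89.62 kN·m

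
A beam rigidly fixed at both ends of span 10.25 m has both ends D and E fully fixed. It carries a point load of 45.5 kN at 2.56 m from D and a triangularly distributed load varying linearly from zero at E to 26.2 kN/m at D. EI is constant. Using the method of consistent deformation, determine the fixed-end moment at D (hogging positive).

M_D = 203.2 kN·m

Take the two fixed-end moments M_D, M_E as redundants; the released structure is the simple span DE.
Simple-span end rotations at D and E under the given loads:
  at D: point load 45.5 at a = 2.56: Pab(L + b)/(6LEI) = 261.3/EI
  at E: point load 45.5 at a = 2.56: Pab(L + a)/(6LEI) = 186.6/EI
  at D: triangular load, peak 26.2: w₀L³/(45EI) = 627/EI
  at E: triangular load, peak 26.2: 7w₀L³/(360EI) = 548.6/EI
  θ_D0 = 888.3/EI,  θ_E0 = 735.2/EI
Flexibility coefficients: a unit moment at one end gives L/(3EI) there and L/(6EI) at the far end, so f₁₁ = f₂₂ = 3.417/EI and f₁₂ = f₂₁ = 1.708/EI.
Compatibility — zero rotation at each built-in end:
  3.417 M_D + 1.708 M_E = 888.3
  1.708 M_D + 3.417 M_E = 735.2
Solving the pair gives M_D = 203.2 kN·m and M_E = 113.6 kN·m (hogging).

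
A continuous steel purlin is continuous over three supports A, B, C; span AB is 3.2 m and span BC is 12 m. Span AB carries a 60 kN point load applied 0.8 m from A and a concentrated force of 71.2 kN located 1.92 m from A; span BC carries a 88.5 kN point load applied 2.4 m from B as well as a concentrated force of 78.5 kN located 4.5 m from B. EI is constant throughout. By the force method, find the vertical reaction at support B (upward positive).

Release continuity at B by inserting a hinge; the redundant is the internal moment M_B. The primary structure is two simply-supported spans AB and BC.
End slopes at the hinge B, treating each span as simply supported:
  span AB: point load 60 at a = 0.8: Pab(L + a)/(6LEI) = 24/EI
  span AB: point load 71.2 at a = 1.92: Pab(L + a)/(6LEI) = 46.66/EI
  span BC: point load 88.5 at a = 2.4: Pab(L + b)/(6LEI) = 611.7/EI
  span BC: point load 78.5 at a = 4.5: Pab(L + b)/(6LEI) = 717.5/EI
  relative rotation θ_0 = (70.66 + 1329)/EI = 1400/EI
A unit hogging moment at B produces rotation L₁/(3EI) + L₂/(3EI) = 5.067/EI.
Compatibility: M_B·(L₁+L₂)/(3EI) = θ_0, giving M_B = 276.3 kN·m (hogging).
Span AB, ΣM about A with M_B applied at B: R_B^{AB}·3.2 = 184.7 + 276.3, so R_B^{AB} = 144.1 kN and R_A = 131.2 − 144.1 = -12.86 kN.
Span BC, ΣM about C: R_B^{BC}·12 = 1438 + 276.3, so R_B^{BC} = 142.9 kN and R_C = 167 − 142.9 = 24.11 kN.
R_B = 144.1 + 142.9 = 287 kN.

R_B = 287 kN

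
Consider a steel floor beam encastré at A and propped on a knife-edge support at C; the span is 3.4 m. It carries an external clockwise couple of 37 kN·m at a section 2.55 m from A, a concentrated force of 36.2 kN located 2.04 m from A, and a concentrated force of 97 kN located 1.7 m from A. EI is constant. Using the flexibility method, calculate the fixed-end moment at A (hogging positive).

M_A = 67.48 kN·m

Take the reaction at C as the redundant and release it; the primary structure is a cantilever fixed at A.
Free-end deflection of the primary structure under the applied loading (downward +):
  clockwise couple 37 at a = 2.55: M₀a(2L − a)/(2EI) = 200.5/EI
  point load 36.2 at a = 2.04: Pa²(3L − a)/(6EI) = 204.9/EI
  point load 97 at a = 1.7: Pa²(3L − a)/(6EI) = 397.1/EI
  δ_0 = 802.5/EI
Tip deflection under a unit load at C: L³/(3EI) = 13.1/EI.
The prop prevents deflection at C: R_C = δ_0/δ_{CC} = 802.5/13.1 = 61.25 kN.
Moment equilibrium about A: M_A = Σ(load moments about A) − R_C·L = 275.7 − 61.25×3.4 = 67.48 kN·m.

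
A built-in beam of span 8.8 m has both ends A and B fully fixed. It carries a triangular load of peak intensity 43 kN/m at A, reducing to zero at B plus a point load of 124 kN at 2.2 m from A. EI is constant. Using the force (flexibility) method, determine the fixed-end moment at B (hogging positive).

Release both end moments; the primary structure is a simply-supported span AB with redundants M_A and M_B.
End rotations of the released simple span under the applied load (×1/EI):
  at A: triangular load, peak 43: w₀L³/(45EI) = 651.2/EI
  at B: triangular load, peak 43: 7w₀L³/(360EI) = 569.8/EI
  at A: point load 124 at a = 2.2: Pab(L + b)/(6LEI) = 525.1/EI
  at B: point load 124 at a = 2.2: Pab(L + a)/(6LEI) = 375.1/EI
  θ_A0 = 1176/EI,  θ_B0 = 944.9/EI
Flexibility coefficients: a unit moment at one end gives L/(3EI) there and L/(6EI) at the far end, so f₁₁ = f₂₂ = 2.933/EI and f₁₂ = f₂₁ = 1.467/EI.
Compatibility — zero rotation at each built-in end:
  2.933 M_A + 1.467 M_B = 1176
  1.467 M_A + 2.933 M_B = 944.9
Solving the pair gives M_A = 319.9 kN·m and M_B = 162.1 kN·m (hogging).

M_B = 162.1 kN·m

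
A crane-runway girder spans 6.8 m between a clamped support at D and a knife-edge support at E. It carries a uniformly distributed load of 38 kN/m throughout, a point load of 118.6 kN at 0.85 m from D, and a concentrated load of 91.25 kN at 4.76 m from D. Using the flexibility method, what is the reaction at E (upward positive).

R_E = 151 kN

Remove the prop at E; the released (primary) structure is a cantilever built in at D.
Free-end deflection of the primary structure under the applied loading (downward +):
  UDL 38: wL⁴/(8EI) = 10156/EI
  point load 118.6 at a = 0.85: Pa²(3L − a)/(6EI) = 279.2/EI
  point load 91.25 at a = 4.76: Pa²(3L − a)/(6EI) = 5389/EI
  δ_0 = 15825/EI
Flexibility coefficient — unit upward force at E: δ_{EE} = L³/(3EI) = 104.8/EI.
The prop prevents deflection at E: R_E = δ_0/δ_{EE} = 15825/104.8 = 151 kN.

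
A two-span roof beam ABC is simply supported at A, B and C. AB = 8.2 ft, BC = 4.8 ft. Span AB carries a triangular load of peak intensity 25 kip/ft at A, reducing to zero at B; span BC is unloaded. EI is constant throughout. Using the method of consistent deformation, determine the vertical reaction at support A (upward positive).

R_A = 60.79 kip

Take M_B as the redundant. Released structure: two simple spans AB and BC with a hinge at B.
Discontinuity in slope at B on the released structure — sum the simple-span end rotations:
  span AB: triangular load, peak 25: 7w₀L³/(360EI) = 268/EI
  relative rotation θ_0 = (268 + 0)/EI = 268/EI
A unit hogging moment at B produces rotation L₁/(3EI) + L₂/(3EI) = 4.333/EI.
Compatibility: M_B·(L₁+L₂)/(3EI) = θ_0, giving M_B = 61.85 kip·ft (hogging).
Span AB, ΣM about A with M_B applied at B: R_B^{AB}·8.2 = 280.2 + 61.85, so R_B^{AB} = 41.71 kip and R_A = 102.5 − 41.71 = 60.79 kip.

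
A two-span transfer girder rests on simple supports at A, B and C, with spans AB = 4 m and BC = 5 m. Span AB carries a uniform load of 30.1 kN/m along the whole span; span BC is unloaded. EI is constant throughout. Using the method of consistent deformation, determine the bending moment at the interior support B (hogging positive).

Insert a hinge at B; M_B is the redundant, and each span becomes simply supported.
Rotations at B on the released spans (each span's end-slope, ×1/EI):
  span AB: UDL 30.1: wL³/(24EI) = 80.27/EI
  relative rotation θ_0 = (80.27 + 0)/EI = 80.27/EI
A unit hogging moment at B produces rotation L₁/(3EI) + L₂/(3EI) = 3/EI.
Compatibility: M_B·(L₁+L₂)/(3EI) = θ_0, giving M_B = 26.76 kN·m (hogging).

M_B = 26.76 kN·m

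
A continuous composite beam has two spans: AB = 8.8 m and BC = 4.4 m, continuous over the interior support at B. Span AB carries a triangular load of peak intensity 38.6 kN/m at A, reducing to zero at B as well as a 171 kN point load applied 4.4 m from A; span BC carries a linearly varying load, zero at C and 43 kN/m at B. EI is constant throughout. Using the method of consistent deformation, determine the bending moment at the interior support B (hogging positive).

Take M_B as the redundant. Released structure: two simple spans AB and BC with a hinge at B.
Discontinuity in slope at B on the released structure — sum the simple-span end rotations:
  span AB: triangular load, peak 38.6: 7w₀L³/(360EI) = 511.5/EI
  span AB: point load 171 at a = 4.4: Pab(L + a)/(6LEI) = 827.6/EI
  span BC: triangular load, peak 43: w₀L³/(45EI) = 81.4/EI
  relative rotation θ_0 = (1339 + 81.4)/EI = 1421/EI
A unit hogging moment at B produces rotation L₁/(3EI) + L₂/(3EI) = 4.4/EI.
Slope continuity at B: θ_0 = M_B·4.4/EI, so M_B = 1421/4.4 = 322.8 kN·m (hogging).

M_B = 322.8 kN·m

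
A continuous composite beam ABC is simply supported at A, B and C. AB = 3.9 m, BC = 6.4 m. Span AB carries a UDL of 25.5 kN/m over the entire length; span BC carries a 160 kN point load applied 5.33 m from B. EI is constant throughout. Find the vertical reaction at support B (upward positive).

Release continuity at B by inserting a hinge; the redundant is the internal moment M_B. The primary structure is two simply-supported spans AB and BC.
End slopes at the hinge B, treating each span as simply supported:
  span AB: UDL 25.5: wL³/(24EI) = 63.03/EI
  span BC: point load 160 at a = 5.33: Pab(L + b)/(6LEI) = 177.5/EI
  relative rotation θ_0 = (63.03 + 177.5)/EI = 240.5/EI
A unit hogging moment at B produces rotation L₁/(3EI) + L₂/(3EI) = 3.433/EI.
Compatibility: M_B·(L₁+L₂)/(3EI) = θ_0, giving M_B = 70.06 kN·m (hogging).
Span AB, ΣM about A with M_B applied at B: R_B^{AB}·3.9 = 193.9 + 70.06, so R_B^{AB} = 67.69 kN and R_A = 99.45 − 67.69 = 31.76 kN.
Span BC, ΣM about C: R_B^{BC}·6.4 = 171.2 + 70.06, so R_B^{BC} = 37.7 kN and R_C = 160 − 37.7 = 122.3 kN.
R_B = 67.69 + 37.7 = 105.4 kN.

R_B = 105.4 kN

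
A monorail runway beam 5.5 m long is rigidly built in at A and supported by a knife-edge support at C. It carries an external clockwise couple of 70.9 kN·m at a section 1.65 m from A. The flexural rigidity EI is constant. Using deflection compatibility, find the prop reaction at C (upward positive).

Take the reaction at C as the redundant and release it; the primary structure is a cantilever fixed at A.
Free-end deflection of the primary structure under the applied loading (downward +):
  clockwise couple 70.9 at a = 1.65: M₀a(2L − a)/(2EI) = 546.9/EI
Flexibility coefficient — unit upward force at C: δ_{CC} = L³/(3EI) = 55.46/EI.
The prop prevents deflection at C: R_C = δ_0/δ_{CC} = 546.9/55.46 = 9.862 kN.

R_C = 9.862 kN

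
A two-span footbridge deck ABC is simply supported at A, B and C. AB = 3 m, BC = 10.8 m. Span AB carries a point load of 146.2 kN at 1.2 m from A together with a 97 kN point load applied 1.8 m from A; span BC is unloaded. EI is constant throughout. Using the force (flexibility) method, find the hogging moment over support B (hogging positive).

M_B = 28.16 kN·m

Take M_B as the redundant. Released structure: two simple spans AB and BC with a hinge at B.
Discontinuity in slope at B on the released structure — sum the simple-span end rotations:
  span AB: point load 146.2 at a = 1.2: Pab(L + a)/(6LEI) = 73.68/EI
  span AB: point load 97 at a = 1.8: Pab(L + a)/(6LEI) = 55.87/EI
  relative rotation θ_0 = (129.6 + 0)/EI = 129.6/EI
A unit hogging moment at B produces rotation L₁/(3EI) + L₂/(3EI) = 4.6/EI.
Compatibility: M_B·(L₁+L₂)/(3EI) = θ_0, giving M_B = 28.16 kN·m (hogging).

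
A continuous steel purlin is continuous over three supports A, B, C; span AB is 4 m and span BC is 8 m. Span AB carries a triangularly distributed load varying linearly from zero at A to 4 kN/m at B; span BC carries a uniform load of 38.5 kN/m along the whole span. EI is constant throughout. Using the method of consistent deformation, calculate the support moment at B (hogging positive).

M_B = 206.8 kN·m

Release continuity at B by inserting a hinge; the redundant is the internal moment M_B. The primary structure is two simply-supported spans AB and BC.
Rotations at B on the released spans (each span's end-slope, ×1/EI):
  span AB: triangular load, peak 4: w₀L³/(45EI) = 5.689/EI
  span BC: UDL 38.5: wL³/(24EI) = 821.3/EI
  relative rotation θ_0 = (5.689 + 821.3)/EI = 827/EI
A unit hogging moment at B produces rotation L₁/(3EI) + L₂/(3EI) = 4/EI.
Compatibility: M_B·(L₁+L₂)/(3EI) = θ_0, giving M_B = 206.8 kN·m (hogging).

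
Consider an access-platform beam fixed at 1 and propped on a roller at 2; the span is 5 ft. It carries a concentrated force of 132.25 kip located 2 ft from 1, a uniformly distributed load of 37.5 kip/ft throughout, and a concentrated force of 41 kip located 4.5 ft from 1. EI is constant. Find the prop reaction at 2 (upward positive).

R_2 = 132.7 kip

Take the reaction at 2 as the redundant and release it; the primary structure is a cantilever fixed at 1.
Deflection at 2 on the released cantilever, summing each load's contribution:
  point load 132.25 at a = 2: Pa²(3L − a)/(6EI) = 1146/EI
  UDL 37.5: wL⁴/(8EI) = 2930/EI
  point load 41 at a = 4.5: Pa²(3L − a)/(6EI) = 1453/EI
  δ_0 = 5529/EI
Flexibility coefficient — unit upward force at 2: δ_{22} = L³/(3EI) = 41.67/EI.
Compatibility at 2: δ_0 − R_2·δ_{22} = 0, so R_2 = 5529/41.67 = 132.7 kip.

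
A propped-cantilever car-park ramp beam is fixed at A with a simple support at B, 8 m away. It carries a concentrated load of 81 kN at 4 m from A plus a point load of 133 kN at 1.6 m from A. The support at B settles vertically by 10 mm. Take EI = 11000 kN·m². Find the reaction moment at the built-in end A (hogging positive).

Choose R_B as the redundant. The primary structure is the cantilever fixed at A.
Downward deflection at the released point B due to the loads:
  point load 81 at a = 4: Pa²(3L − a)/(6EI) = 4320/EI
  point load 133 at a = 1.6: Pa²(3L − a)/(6EI) = 1271/EI
  δ_0 = 5591/EI
Flexibility coefficient — unit upward force at B: δ_{BB} = L³/(3EI) = 170.7/EI.
With EI = 11000 kN·m²: δ_0 = 0.50828 m and δ_{BB} = 0.015515 m/kN.
Compatibility — the beam at B must follow the support down by 0.01 m: δ_0 − R_B·δ_{BB} = 0.01, so R_B = (0.50828 − 0.01)/0.015515 = 32.12 kN.
Moment equilibrium about A: M_A = Σ(load moments about A) − R_B·L = 536.8 − 32.12×8 = 279.9 kN·m.

M_A = 279.9 kN·m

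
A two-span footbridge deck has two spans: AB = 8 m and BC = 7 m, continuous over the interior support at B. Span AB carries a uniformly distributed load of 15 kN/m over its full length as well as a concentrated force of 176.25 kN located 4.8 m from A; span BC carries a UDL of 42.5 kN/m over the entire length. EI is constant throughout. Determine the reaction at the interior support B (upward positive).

Release continuity at B by inserting a hinge; the redundant is the internal moment M_B. The primary structure is two simply-supported spans AB and BC.
Discontinuity in slope at B on the released structure — sum the simple-span end rotations:
  span AB: UDL 15: wL³/(24EI) = 320/EI
  span AB: point load 176.25 at a = 4.8: Pab(L + a)/(6LEI) = 721.9/EI
  span BC: UDL 42.5: wL³/(24EI) = 607.4/EI
  relative rotation θ_0 = (1042 + 607.4)/EI = 1649/EI
A unit hogging moment at B produces rotation L₁/(3EI) + L₂/(3EI) = 5/EI.
Compatibility: M_B·(L₁+L₂)/(3EI) = θ_0, giving M_B = 329.9 kN·m (hogging).
Span AB, ΣM about A with M_B applied at B: R_B^{AB}·8 = 1326 + 329.9, so R_B^{AB} = 207 kN and R_A = 296.2 − 207 = 89.27 kN.
Span BC, ΣM about C: R_B^{BC}·7 = 1041 + 329.9, so R_B^{BC} = 195.9 kN and R_C = 297.5 − 195.9 = 101.6 kN.
R_B = 207 + 195.9 = 402.9 kN.

R_B = 402.9 kN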